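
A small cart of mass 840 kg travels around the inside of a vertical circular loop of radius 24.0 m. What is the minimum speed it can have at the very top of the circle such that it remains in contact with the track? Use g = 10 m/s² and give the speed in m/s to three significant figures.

15.5 m/s

At the highest point the centre is directly below, so both the weight and N act inward: N + mg = mv²/r.
At minimum speed N → 0, so mg = mv_min²/r ⇒ v_min = √(g r) = √(10.0 × 24.0) = 15.49 m/s.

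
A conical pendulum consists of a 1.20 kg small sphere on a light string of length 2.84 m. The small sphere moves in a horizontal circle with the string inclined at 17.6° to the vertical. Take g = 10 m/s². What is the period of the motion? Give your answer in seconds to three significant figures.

3.27 s

r = L sinθ = 0.8587 m. From T sinθ = mω²r and T cosθ = mg: tanθ = ω²r/g, so ω² = g tanθ / r = g/(L cosθ).
ω = √(g/(L cosθ)) = √(10.0/(2.84 × 0.9532)) = √3.694 = 1.922 rad/s.
Period = 2π/ω = 3.269 s.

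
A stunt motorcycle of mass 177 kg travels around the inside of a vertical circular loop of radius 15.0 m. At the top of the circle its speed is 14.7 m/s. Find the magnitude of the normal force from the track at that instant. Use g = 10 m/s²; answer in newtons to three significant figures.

At the top, both N and the weight mg point inward (toward the centre), so N + mg = mv²/r.
N = m(v²/r − g) = 177 × ((14.7)²/15.0 − 10.0) = 177 × (14.41 − 10.0) = 177 × 4.406 = 779.9 N.

780 N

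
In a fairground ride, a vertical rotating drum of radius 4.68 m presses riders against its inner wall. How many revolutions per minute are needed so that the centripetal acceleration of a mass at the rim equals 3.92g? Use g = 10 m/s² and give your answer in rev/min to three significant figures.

Require ω²r = 3.92g, so ω = √(3.92 × 10.0/4.68) = 2.894 rad/s.
In rev/min: ω × 60/(2π) = 2.894 × 60/(2π) = 27.64 rev/min.

27.6 rev/min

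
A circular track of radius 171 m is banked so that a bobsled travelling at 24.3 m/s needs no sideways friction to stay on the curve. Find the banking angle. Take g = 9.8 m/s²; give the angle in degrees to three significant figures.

19.4°

With no friction, the horizontal component of the normal force provides the centripetal force: N sinθ = mv²/r, while N cosθ = mg vertically.
Dividing: tanθ = v²/(r g) = (24.3)²/(171 × 9.8) = 590.5/1676 = 0.3524.
θ = arctan(0.3524) = 19.41°.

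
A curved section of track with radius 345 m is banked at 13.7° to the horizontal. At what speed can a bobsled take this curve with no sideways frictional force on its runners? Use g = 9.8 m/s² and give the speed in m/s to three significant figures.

28.7 m/s

On a frictionless banked curve, N sinθ = mv²/r and N cosθ = mg, so tanθ = v²/(rg).
v = √(r g tanθ) = √(345 × 9.8 × tan 13.7°) = √(345 × 9.8 × 0.2438) = √824.2 = 28.71 m/s.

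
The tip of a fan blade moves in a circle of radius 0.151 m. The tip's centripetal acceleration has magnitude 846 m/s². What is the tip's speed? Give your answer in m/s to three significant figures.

11.3 m/s

a_c = v²/r ⇒ v = √(a_c · r) = √(846 × 0.151) = √127.7 = 11.30 m/s.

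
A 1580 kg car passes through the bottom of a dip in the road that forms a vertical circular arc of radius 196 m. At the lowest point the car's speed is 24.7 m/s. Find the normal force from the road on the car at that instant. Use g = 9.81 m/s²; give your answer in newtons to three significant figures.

20400 N

At the lowest point, N points up (toward the centre) and the weight mg points down (away from the centre), so the net inward force is N − mg = mv²/r.
N = m(v²/r + g) = 1580 × ((24.7)²/196 + 9.81) = 1580 × (3.113 + 9.81) = 1580 × 12.92 = 20420 N.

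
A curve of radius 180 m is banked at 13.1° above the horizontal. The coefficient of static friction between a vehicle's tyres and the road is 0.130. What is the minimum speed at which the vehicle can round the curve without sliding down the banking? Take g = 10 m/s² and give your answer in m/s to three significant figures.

13.4 m/s

At the minimum speed, friction acts up the slope at its limiting value f = μN. Radially (horizontal, toward centre): N sinθ − μN cosθ = mv²/r. Vertically: N cosθ + μN sinθ = mg.
Dividing: v² = r g (sinθ − μcosθ)/(cosθ + μsinθ).
sinθ − μcosθ = 0.2267 − 0.130×0.9740 = 0.1000; cosθ + μsinθ = 0.9740 + 0.130×0.2267 = 1.003.
v² = 180 × 10.0 × 0.1000/1.003 = 179.4 m²/s², so v = 13.40 m/s.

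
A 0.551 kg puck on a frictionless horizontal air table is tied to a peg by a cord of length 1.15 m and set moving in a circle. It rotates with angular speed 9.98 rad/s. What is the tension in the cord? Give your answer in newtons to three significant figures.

v = ωr = 9.98 × 1.15 = 11.48 m/s.
The tension is the only horizontal force, so it supplies the full centripetal force: T = m v²/r = 0.551 × (11.48)²/1.15 = 0.551 × 131.7/1.15 = 63.11 N.

63.1 N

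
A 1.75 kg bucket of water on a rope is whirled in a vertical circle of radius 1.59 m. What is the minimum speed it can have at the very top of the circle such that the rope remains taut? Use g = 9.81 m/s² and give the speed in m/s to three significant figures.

3.95 m/s

At the highest point the centre is directly below, so both the weight and T act inward: T + mg = mv²/r.
At minimum speed T → 0, so mg = mv_min²/r ⇒ v_min = √(g r) = √(9.81 × 1.59) = 3.949 m/s.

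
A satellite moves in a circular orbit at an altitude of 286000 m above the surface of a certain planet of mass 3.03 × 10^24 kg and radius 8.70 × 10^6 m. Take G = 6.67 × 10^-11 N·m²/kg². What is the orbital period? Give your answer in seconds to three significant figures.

r = R + h = 8.70 × 10^6 + 286000 = 8.986 × 10^6 m. Gravity provides the centripetal force: G M m / r² = m v² / r ⇒ v = √(GM/r) = 4742 m/s.
T = 2πr/v = 2π × 8.986 × 10^6 / 4742 = 11910 s.

11900 s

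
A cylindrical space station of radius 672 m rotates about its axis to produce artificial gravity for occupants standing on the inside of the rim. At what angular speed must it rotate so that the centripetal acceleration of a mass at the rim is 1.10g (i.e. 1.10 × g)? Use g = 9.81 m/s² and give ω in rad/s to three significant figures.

Centripetal acceleration a_c = ω²r. Setting ω²r = 1.10g:
ω = √(1.10g / r) = √(1.10 × 9.81 / 672) = √0.01606 = 0.1267 rad/s.

0.127 rad/s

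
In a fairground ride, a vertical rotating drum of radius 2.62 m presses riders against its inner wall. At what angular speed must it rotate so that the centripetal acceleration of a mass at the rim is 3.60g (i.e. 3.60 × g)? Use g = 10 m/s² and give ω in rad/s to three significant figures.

Centripetal acceleration a_c = ω²r. Setting ω²r = 3.60g:
ω = √(3.60g / r) = √(3.60 × 10.0 / 2.62) = √13.74 = 3.707 rad/s.

3.71 rad/s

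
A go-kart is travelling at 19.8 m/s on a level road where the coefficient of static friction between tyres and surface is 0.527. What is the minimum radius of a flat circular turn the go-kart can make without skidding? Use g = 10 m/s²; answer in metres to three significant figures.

74.4 m

At the limit, μ_s m g = m v²/r, so r_min = v²/(μ_s g) = (19.8)²/(0.527 × 10.0) = 392.0/5.270 = 74.39 m.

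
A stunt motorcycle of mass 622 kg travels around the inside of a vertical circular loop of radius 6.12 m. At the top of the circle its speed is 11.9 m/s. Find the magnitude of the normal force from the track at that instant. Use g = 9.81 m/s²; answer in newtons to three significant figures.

At the top, both N and the weight mg point inward (toward the centre), so N + mg = mv²/r.
N = m(v²/r − g) = 622 × ((11.9)²/6.12 − 9.81) = 622 × (23.14 − 9.81) = 622 × 13.33 = 8291 N.

8290 N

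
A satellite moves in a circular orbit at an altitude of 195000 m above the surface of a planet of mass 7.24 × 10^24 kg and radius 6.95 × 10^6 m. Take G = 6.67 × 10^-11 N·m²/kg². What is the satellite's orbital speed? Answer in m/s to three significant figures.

Orbital radius r = R + h = 6.95 × 10^6 + 195000 = 7.145 × 10^6 m.
Gravity supplies the centripetal force: G M m / r² = m v² / r, so v = √(GM/r).
v = √(6.67 × 10^-11 × 7.24 × 10^24 / 7.145 × 10^6) = √(6.759 × 10^7) = 8221 m/s.

8220 m/s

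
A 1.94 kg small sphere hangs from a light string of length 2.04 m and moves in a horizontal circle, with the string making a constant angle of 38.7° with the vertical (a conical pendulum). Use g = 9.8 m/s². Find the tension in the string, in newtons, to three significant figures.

Vertically the bob has no acceleration, so T cosθ = mg.
T = mg/cosθ = 1.94 × 9.8 / cos 38.7° = 19.01/0.7804 = 24.36 N.

24.4 N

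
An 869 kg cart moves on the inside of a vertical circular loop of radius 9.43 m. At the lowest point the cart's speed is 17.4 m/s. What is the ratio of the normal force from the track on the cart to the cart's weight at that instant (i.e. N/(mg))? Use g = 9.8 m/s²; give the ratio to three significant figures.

4.28

At the bottom, N − mg = mv²/r, so N = m(v²/r + g) and N/(mg) = v²/(rg) + 1 = (17.4)²/(9.43 × 9.8) + 1 = 3.276 + 1 = 4.276.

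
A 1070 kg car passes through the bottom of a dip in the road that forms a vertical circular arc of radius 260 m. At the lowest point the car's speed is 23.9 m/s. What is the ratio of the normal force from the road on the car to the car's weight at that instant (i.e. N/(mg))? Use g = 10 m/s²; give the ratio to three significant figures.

1.22

At the bottom, N − mg = mv²/r, so N = m(v²/r + g) and N/(mg) = v²/(rg) + 1 = (23.9)²/(260 × 10.0) + 1 = 0.2197 + 1 = 1.220.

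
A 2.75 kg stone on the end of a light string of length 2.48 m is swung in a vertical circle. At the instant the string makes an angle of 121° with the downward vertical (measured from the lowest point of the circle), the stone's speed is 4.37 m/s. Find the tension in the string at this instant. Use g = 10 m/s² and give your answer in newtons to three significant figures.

Take the radial direction toward the centre of the circle as positive. The component of the weight along the string toward the centre is −mg cos φ (φ measured from the bottom), so Newton's second law along the string gives T − mg cos φ = m v²/r.
cos 121° = -0.5150, so T = m(v²/r + g cos φ) = 2.75 × ((4.37)²/2.48 + 10.0 × -0.5150) = 2.75 × (7.700 + (-5.150)) = 2.75 × 2.550 = 7.012 N.

7.01 N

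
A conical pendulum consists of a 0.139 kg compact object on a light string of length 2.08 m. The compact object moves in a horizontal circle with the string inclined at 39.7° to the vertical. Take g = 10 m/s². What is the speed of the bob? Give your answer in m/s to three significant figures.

The radius of the circle is r = L sinθ = 2.08 × sin 39.7° = 1.329 m.
Horizontally T sinθ = mv²/r and vertically T cosθ = mg, so tanθ = v²/(rg).
v = √(r g tanθ) = √(1.329 × 10.0 × 0.8302) = √11.03 = 3.321 m/s.

3.32 m/s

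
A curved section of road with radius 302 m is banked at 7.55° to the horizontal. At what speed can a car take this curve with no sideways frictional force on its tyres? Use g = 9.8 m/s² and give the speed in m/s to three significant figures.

19.8 m/s

On a frictionless banked curve, N sinθ = mv²/r and N cosθ = mg, so tanθ = v²/(rg).
v = √(r g tanθ) = √(302 × 9.8 × tan 7.55°) = √(302 × 9.8 × 0.1325) = √392.3 = 19.81 m/s.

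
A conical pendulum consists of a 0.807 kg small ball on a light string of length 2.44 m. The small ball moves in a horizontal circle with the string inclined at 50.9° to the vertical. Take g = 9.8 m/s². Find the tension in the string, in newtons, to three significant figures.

Vertically the bob has no acceleration, so T cosθ = mg.
T = mg/cosθ = 0.807 × 9.8 / cos 50.9° = 7.909/0.6307 = 12.54 N.

12.5 N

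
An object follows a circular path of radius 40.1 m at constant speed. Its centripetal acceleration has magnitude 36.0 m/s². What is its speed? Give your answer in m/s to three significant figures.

a_c = v²/r ⇒ v = √(a_c · r) = √(36.0 × 40.1) = √1444 = 37.99 m/s.

38.0 m/s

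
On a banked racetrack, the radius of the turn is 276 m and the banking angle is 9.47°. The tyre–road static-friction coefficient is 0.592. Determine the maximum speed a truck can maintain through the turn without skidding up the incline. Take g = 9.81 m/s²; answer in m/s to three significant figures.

47.7 m/s

At the maximum speed, friction acts down the slope at its limiting value f = μN. Radially (horizontal, toward centre): N sinθ + μN cosθ = mv²/r. Vertically: N cosθ − μN sinθ = mg.
Dividing: v² = r g (sinθ + μcosθ)/(cosθ − μsinθ).
sinθ + μcosθ = 0.1645 + 0.592×0.9864 = 0.7485; cosθ − μsinθ = 0.9864 − 0.592×0.1645 = 0.8890.
v² = 276 × 9.81 × 0.7485/0.8890 = 2280 m²/s², so v = 47.75 m/s.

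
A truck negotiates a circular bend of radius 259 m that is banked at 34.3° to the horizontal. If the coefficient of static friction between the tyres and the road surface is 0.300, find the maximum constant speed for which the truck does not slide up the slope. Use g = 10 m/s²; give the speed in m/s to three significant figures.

At the maximum speed, friction acts down the slope at its limiting value f = μN. Radially (horizontal, toward centre): N sinθ + μN cosθ = mv²/r. Vertically: N cosθ − μN sinθ = mg.
Dividing: v² = r g (sinθ + μcosθ)/(cosθ − μsinθ).
sinθ + μcosθ = 0.5635 + 0.300×0.8261 = 0.8114; cosθ − μsinθ = 0.8261 − 0.300×0.5635 = 0.6570.
v² = 259 × 10.0 × 0.8114/0.6570 = 3198 m²/s², so v = 56.55 m/s.

56.6 m/s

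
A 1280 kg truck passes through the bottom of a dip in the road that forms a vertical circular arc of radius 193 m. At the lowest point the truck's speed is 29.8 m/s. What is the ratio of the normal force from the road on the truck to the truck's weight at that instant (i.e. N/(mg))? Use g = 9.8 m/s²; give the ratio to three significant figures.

At the bottom, N − mg = mv²/r, so N = m(v²/r + g) and N/(mg) = v²/(rg) + 1 = (29.8)²/(193 × 9.8) + 1 = 0.4695 + 1 = 1.470.

1.47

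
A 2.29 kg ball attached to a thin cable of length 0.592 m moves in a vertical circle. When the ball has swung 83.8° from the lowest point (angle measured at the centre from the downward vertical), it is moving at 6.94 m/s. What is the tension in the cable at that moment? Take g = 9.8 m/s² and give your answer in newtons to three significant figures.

Take the radial direction toward the centre of the circle as positive. The component of the weight along the string toward the centre is −mg cos φ (φ measured from the bottom), so Newton's second law along the string gives T − mg cos φ = m v²/r.
cos 83.8° = 0.1080, so T = m(v²/r + g cos φ) = 2.29 × ((6.94)²/0.592 + 9.8 × 0.1080) = 2.29 × (81.36 + (1.058)) = 2.29 × 82.42 = 188.7 N.

189 N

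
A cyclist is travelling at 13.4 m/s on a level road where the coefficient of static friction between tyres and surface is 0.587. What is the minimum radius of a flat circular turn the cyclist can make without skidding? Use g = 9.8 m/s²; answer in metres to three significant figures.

31.2 m

At the limit, μ_s m g = m v²/r, so r_min = v²/(μ_s g) = (13.4)²/(0.587 × 9.8) = 179.6/5.753 = 31.21 m.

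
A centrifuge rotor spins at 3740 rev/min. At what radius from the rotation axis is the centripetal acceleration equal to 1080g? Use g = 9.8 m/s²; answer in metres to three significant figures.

ω = 3740 rev/min × 2π/60 = 391.7 rad/s.
a_c = ω²r = 1080g ⇒ r = 1080 × 9.8 / (391.7)² = 10580/153400 = 0.06900 m.

0.0690 m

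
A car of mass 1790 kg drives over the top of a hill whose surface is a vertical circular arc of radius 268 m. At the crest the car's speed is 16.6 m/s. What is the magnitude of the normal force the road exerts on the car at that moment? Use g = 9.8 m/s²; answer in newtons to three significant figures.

At the crest the centripetal acceleration points downward (toward the centre of the arc), so mg − N = mv²/r.
N = m(g − v²/r) = 1790 × (9.8 − (16.6)²/268) = 1790 × (9.8 − 1.028) = 1790 × 8.772 = 15700 N.

15700 N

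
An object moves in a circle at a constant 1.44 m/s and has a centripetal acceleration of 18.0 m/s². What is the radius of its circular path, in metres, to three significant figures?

0.115 m

a_c = v²/r ⇒ r = v²/a_c = (1.44)²/18.0 = 2.074/18.0 = 0.1152 m.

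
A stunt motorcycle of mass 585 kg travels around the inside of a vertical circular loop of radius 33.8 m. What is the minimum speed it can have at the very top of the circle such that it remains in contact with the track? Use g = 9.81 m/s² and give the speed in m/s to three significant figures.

18.2 m/s

At the top, both weight mg and N point toward the centre: N + mg = mv²/r.
At minimum speed N → 0, so mg = mv_min²/r ⇒ v_min = √(g r) = √(9.81 × 33.8) = 18.21 m/s.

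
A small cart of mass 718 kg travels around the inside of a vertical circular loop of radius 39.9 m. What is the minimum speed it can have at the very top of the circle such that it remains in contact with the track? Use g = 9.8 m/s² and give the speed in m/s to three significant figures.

At the top, both weight mg and N point toward the centre: N + mg = mv²/r.
At minimum speed N → 0, so mg = mv_min²/r ⇒ v_min = √(g r) = √(9.8 × 39.9) = 19.77 m/s.

19.8 m/s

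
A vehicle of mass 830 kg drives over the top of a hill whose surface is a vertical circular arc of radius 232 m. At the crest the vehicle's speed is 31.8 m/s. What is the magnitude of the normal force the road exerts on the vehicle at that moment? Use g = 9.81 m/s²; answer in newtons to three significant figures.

At the crest the centripetal acceleration points downward (toward the centre of the arc), so mg − N = mv²/r.
N = m(g − v²/r) = 830 × (9.81 − (31.8)²/232) = 830 × (9.81 − 4.359) = 830 × 5.451 = 4525 N.

4520 N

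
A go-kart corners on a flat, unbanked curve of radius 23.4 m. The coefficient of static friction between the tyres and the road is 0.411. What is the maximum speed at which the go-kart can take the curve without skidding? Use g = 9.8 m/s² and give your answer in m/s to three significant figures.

The only inward force on a level bend is static friction, so at the limit f_s = μ_s N = μ_s m g = m v²/r.
Mass cancels: v_max = √(μ_s g r) = √(0.411 × 9.8 × 23.4) = √94.25 = 9.708 m/s.

9.71 m/s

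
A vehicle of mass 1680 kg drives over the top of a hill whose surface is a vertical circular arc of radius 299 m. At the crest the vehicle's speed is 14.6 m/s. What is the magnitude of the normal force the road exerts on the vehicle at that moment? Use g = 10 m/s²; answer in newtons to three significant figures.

At the crest the centripetal acceleration points downward (toward the centre of the arc), so mg − N = mv²/r.
N = m(g − v²/r) = 1680 × (10.0 − (14.6)²/299) = 1680 × (10.0 − 0.7129) = 1680 × 9.287 = 15600 N.

15600 N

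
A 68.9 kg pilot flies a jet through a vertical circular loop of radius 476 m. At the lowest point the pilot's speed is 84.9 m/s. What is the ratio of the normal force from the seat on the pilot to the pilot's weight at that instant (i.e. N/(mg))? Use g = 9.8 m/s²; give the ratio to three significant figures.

2.55

At the bottom, N − mg = mv²/r, so N = m(v²/r + g) and N/(mg) = v²/(rg) + 1 = (84.9)²/(476 × 9.8) + 1 = 1.545 + 1 = 2.545.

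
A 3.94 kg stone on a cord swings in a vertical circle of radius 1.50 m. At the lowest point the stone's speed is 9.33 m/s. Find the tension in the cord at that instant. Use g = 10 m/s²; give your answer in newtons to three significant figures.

268 N

At the lowest point, T points up (toward the centre) and the weight mg points down (away from the centre), so the net inward force is T − mg = mv²/r.
T = m(v²/r + g) = 3.94 × ((9.33)²/1.50 + 10.0) = 3.94 × (58.03 + 10.0) = 3.94 × 68.03 = 268.0 N.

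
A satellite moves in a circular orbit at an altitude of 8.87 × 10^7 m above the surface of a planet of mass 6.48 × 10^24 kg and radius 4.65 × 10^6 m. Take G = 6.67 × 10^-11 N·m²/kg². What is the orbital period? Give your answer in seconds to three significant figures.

273000 s

r = R + h = 4.65 × 10^6 + 8.87 × 10^7 = 9.335 × 10^7 m. Gravity provides the centripetal force: G M m / r² = m v² / r ⇒ v = √(GM/r) = 2152 m/s.
T = 2πr/v = 2π × 9.335 × 10^7 / 2152 = 272600 s.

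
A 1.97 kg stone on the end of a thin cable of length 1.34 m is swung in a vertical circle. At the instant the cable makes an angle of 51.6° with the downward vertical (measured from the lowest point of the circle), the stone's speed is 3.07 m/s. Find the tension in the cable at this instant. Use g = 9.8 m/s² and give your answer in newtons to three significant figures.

25.8 N

Take the radial direction toward the centre of the circle as positive. The component of the weight along the string toward the centre is −mg cos φ (φ measured from the bottom), so Newton's second law along the string gives T − mg cos φ = m v²/r.
cos 51.6° = 0.6211, so T = m(v²/r + g cos φ) = 1.97 × ((3.07)²/1.34 + 9.8 × 0.6211) = 1.97 × (7.034 + (6.087)) = 1.97 × 13.12 = 25.85 N.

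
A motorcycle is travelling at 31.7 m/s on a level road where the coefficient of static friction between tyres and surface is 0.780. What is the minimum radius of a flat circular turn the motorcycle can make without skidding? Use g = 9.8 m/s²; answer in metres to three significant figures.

131 m

At the limit, μ_s m g = m v²/r, so r_min = v²/(μ_s g) = (31.7)²/(0.780 × 9.8) = 1005/7.644 = 131.5 m.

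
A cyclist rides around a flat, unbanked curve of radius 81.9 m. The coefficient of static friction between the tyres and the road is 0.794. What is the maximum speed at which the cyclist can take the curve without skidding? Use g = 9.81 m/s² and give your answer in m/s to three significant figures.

25.3 m/s

On a flat curve, static friction is the only horizontal force, so it must supply the full centripetal force: μ_s m g = m v²/r.
Mass cancels: v_max = √(μ_s g r) = √(0.794 × 9.81 × 81.9) = √637.9 = 25.26 m/s.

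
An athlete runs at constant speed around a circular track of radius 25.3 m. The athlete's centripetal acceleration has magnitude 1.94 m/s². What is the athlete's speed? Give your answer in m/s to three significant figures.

7.01 m/s

a_c = v²/r ⇒ v = √(a_c · r) = √(1.94 × 25.3) = √49.08 = 7.006 m/s.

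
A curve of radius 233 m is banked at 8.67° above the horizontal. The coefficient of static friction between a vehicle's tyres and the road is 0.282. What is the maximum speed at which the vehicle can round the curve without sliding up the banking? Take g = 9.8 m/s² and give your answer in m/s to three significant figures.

32.2 m/s

At the maximum speed, friction acts down the slope at its limiting value f = μN. Radially (horizontal, toward centre): N sinθ + μN cosθ = mv²/r. Vertically: N cosθ − μN sinθ = mg.
Dividing: v² = r g (sinθ + μcosθ)/(cosθ − μsinθ).
sinθ + μcosθ = 0.1507 + 0.282×0.9886 = 0.4295; cosθ − μsinθ = 0.9886 − 0.282×0.1507 = 0.9461.
v² = 233 × 9.8 × 0.4295/0.9461 = 1037 m²/s², so v = 32.20 m/s.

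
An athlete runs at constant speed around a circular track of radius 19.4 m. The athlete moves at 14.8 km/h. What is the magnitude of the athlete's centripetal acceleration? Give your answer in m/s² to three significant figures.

0.871 m/s²

v = 14.8 km/h = 14.8/3.6 = 4.111 m/s.
a_c = v²/r = (4.111)²/19.4 = 16.90/19.4 = 0.8712 m/s².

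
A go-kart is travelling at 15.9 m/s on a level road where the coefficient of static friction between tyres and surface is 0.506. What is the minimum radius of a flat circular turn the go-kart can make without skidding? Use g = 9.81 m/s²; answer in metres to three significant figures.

50.9 m

At the limit, μ_s m g = m v²/r, so r_min = v²/(μ_s g) = (15.9)²/(0.506 × 9.81) = 252.8/4.964 = 50.93 m.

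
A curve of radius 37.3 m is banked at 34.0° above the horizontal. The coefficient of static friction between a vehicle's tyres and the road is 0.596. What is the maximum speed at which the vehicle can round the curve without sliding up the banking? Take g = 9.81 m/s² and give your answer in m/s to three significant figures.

27.9 m/s

At the maximum speed, friction acts down the slope at its limiting value f = μN. Radially (horizontal, toward centre): N sinθ + μN cosθ = mv²/r. Vertically: N cosθ − μN sinθ = mg.
Dividing: v² = r g (sinθ + μcosθ)/(cosθ − μsinθ).
sinθ + μcosθ = 0.5592 + 0.596×0.8290 = 1.053; cosθ − μsinθ = 0.8290 − 0.596×0.5592 = 0.4958.
v² = 37.3 × 9.81 × 1.053/0.4958 = 777.4 m²/s², so v = 27.88 m/s.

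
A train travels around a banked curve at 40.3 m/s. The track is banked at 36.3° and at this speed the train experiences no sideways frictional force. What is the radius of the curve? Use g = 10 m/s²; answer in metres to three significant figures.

Frictionless banking: tanθ = v²/(rg), so r = v²/(g tanθ).
r = (40.3)²/(10.0 × tan 36.3°) = 1624/(10.0 × 0.7346) = 1624/7.346 = 221.1 m.

221 m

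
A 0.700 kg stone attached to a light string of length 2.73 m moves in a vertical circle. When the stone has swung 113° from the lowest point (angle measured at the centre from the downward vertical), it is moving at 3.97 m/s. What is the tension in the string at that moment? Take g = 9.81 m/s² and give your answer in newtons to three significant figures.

1.36 N

Take the radial direction toward the centre of the circle as positive. The component of the weight along the string toward the centre is −mg cos φ (φ measured from the bottom), so Newton's second law along the string gives T − mg cos φ = m v²/r.
cos 113° = -0.3907, so T = m(v²/r + g cos φ) = 0.700 × ((3.97)²/2.73 + 9.81 × -0.3907) = 0.700 × (5.773 + (-3.833)) = 0.700 × 1.940 = 1.358 N.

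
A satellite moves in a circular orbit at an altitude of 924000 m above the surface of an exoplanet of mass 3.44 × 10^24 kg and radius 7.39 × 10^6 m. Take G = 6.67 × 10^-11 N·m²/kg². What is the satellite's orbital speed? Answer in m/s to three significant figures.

5250 m/s

Orbital radius r = R + h = 7.39 × 10^6 + 924000 = 8.314 × 10^6 m.
Gravity supplies the centripetal force: G M m / r² = m v² / r, so v = √(GM/r).
v = √(6.67 × 10^-11 × 3.44 × 10^24 / 8.314 × 10^6) = √(2.760 × 10^7) = 5253 m/s.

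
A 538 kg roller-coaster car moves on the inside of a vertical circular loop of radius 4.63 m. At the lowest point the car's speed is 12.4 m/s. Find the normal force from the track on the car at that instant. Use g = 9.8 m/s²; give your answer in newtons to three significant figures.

At the lowest point, N points up (toward the centre) and the weight mg points down (away from the centre), so the net inward force is N − mg = mv²/r.
N = m(v²/r + g) = 538 × ((12.4)²/4.63 + 9.8) = 538 × (33.21 + 9.8) = 538 × 43.01 = 23140 N.

23100 N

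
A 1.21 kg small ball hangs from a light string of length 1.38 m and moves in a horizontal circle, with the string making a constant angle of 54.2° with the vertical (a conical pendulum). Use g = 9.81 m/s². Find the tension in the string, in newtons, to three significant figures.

Vertically the bob has no acceleration, so T cosθ = mg.
T = mg/cosθ = 1.21 × 9.81 / cos 54.2° = 11.87/0.5850 = 20.29 N.

20.3 N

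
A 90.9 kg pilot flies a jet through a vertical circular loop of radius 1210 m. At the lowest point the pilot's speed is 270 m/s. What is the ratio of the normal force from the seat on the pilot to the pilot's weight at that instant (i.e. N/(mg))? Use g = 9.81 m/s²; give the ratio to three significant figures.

At the bottom, N − mg = mv²/r, so N = m(v²/r + g) and N/(mg) = v²/(rg) + 1 = (270)²/(1210 × 9.81) + 1 = 6.141 + 1 = 7.141.

7.14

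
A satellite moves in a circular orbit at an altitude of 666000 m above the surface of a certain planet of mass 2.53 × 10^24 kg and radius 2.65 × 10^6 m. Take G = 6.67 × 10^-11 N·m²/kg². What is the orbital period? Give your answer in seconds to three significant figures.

r = R + h = 2.65 × 10^6 + 666000 = 3.316 × 10^6 m. Gravity provides the centripetal force: G M m / r² = m v² / r ⇒ v = √(GM/r) = 7134 m/s.
T = 2πr/v = 2π × 3.316 × 10^6 / 7134 = 2921 s.

2920 s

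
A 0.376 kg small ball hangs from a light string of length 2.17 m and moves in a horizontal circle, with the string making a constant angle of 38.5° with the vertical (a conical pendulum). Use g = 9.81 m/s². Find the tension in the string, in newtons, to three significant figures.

4.71 N

Vertically the bob has no acceleration, so T cosθ = mg.
T = mg/cosθ = 0.376 × 9.81 / cos 38.5° = 3.689/0.7826 = 4.713 N.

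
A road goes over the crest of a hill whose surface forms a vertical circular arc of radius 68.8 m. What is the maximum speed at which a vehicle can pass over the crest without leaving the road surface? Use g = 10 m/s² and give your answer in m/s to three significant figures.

26.2 m/s

At the crest the centre of the circle is below the vehicle, so the net downward (centripetal) force is mg − N = mv²/r.
The vehicle leaves the road when N → 0, giving v_max = √(g r) = √(10.0 × 68.8) = 26.23 m/s.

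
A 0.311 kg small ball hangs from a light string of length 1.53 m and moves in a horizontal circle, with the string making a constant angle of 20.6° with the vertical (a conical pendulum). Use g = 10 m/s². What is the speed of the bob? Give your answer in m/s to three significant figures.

The radius of the circle is r = L sinθ = 1.53 × sin 20.6° = 0.5383 m.
Horizontally T sinθ = mv²/r and vertically T cosθ = mg, so tanθ = v²/(rg).
v = √(r g tanθ) = √(0.5383 × 10.0 × 0.3759) = √2.023 = 1.422 m/s.

1.42 m/s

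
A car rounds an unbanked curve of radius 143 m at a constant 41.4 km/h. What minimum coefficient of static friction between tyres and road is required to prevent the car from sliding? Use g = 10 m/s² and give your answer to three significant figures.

v = 41.4/3.6 = 11.50 m/s.
Friction provides the centripetal force: μ_s m g = m v²/r, so μ_s = v²/(g r) = (11.50)²/(10.0 × 143) = 132.2/1430 = 0.09248.

0.0925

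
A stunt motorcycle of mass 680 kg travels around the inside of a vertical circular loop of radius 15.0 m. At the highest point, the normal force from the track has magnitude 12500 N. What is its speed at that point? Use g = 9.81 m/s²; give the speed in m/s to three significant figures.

20.6 m/s

At the top, N + mg = mv²/r, so v = √(r(N/m + g)) = √(15.0 × (12500/680 + 9.81)) = √(15.0 × 28.19) = √422.9 = 20.56 m/s.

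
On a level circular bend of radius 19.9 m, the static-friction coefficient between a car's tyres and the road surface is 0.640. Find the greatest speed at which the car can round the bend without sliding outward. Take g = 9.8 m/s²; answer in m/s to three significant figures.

The only inward force on a level bend is static friction, so at the limit f_s = μ_s N = μ_s m g = m v²/r.
Mass cancels: v_max = √(μ_s g r) = √(0.640 × 9.8 × 19.9) = √124.8 = 11.17 m/s.

11.2 m/s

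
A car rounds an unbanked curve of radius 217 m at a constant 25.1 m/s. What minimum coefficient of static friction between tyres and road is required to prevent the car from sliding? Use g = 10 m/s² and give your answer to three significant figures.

0.290

Friction provides the centripetal force: μ_s m g = m v²/r, so μ_s = v²/(g r) = (25.10)²/(10.0 × 217) = 630.0/2170 = 0.2903.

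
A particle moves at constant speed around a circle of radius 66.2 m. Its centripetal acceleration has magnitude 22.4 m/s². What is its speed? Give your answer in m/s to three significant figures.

a_c = v²/r ⇒ v = √(a_c · r) = √(22.4 × 66.2) = √1483 = 38.51 m/s.

38.5 m/s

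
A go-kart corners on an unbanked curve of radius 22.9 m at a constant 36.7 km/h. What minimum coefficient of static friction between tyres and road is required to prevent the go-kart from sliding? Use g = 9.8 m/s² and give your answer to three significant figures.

v = 36.7/3.6 = 10.19 m/s.
Friction provides the centripetal force: μ_s m g = m v²/r, so μ_s = v²/(g r) = (10.19)²/(9.8 × 22.9) = 103.9/224.4 = 0.4631.

0.463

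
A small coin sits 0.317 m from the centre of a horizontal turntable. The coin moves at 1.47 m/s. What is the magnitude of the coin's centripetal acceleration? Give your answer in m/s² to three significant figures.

a_c = v²/r = (1.470)²/0.317 = 2.161/0.317 = 6.817 m/s².

6.82 m/s²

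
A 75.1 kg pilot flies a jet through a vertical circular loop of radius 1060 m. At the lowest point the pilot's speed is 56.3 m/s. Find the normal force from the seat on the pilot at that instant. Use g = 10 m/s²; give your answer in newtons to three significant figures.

At the lowest point, N points up (toward the centre) and the weight mg points down (away from the centre), so the net inward force is N − mg = mv²/r.
N = m(v²/r + g) = 75.1 × ((56.3)²/1060 + 10.0) = 75.1 × (2.990 + 10.0) = 75.1 × 12.99 = 975.6 N.

976 N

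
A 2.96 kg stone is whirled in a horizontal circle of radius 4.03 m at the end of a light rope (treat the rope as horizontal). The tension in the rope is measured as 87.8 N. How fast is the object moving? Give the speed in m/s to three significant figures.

T = m v²/r ⇒ v = √(T r / m) = √(87.8 × 4.03 / 2.96) = √119.5 = 10.93 m/s.

10.9 m/s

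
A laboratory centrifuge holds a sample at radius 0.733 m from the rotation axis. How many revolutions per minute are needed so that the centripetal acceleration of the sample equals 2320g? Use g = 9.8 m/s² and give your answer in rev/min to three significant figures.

Require ω²r = 2320g, so ω = √(2320 × 9.8/0.733) = 176.1 rad/s.
In rev/min: ω × 60/(2π) = 176.1 × 60/(2π) = 1682 rev/min.

1680 rev/min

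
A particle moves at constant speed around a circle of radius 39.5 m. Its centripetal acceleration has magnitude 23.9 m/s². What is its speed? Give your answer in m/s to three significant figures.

a_c = v²/r ⇒ v = √(a_c · r) = √(23.9 × 39.5) = √944.0 = 30.73 m/s.

30.7 m/s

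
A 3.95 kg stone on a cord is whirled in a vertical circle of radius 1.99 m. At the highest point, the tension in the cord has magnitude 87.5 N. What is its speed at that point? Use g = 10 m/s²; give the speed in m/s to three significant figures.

At the top, T + mg = mv²/r, so v = √(r(T/m + g)) = √(1.99 × (87.5/3.95 + 10.0)) = √(1.99 × 32.15) = √63.98 = 7.999 m/s.

8.00 m/s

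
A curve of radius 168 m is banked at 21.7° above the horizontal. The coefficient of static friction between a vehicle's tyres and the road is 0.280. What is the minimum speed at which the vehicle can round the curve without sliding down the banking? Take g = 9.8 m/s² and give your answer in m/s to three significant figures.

At the minimum speed, friction acts up the slope at its limiting value f = μN. Radially (horizontal, toward centre): N sinθ − μN cosθ = mv²/r. Vertically: N cosθ + μN sinθ = mg.
Dividing: v² = r g (sinθ − μcosθ)/(cosθ + μsinθ).
sinθ − μcosθ = 0.3697 − 0.280×0.9291 = 0.1096; cosθ + μsinθ = 0.9291 + 0.280×0.3697 = 1.033.
v² = 168 × 9.8 × 0.1096/1.033 = 174.7 m²/s², so v = 13.22 m/s.

13.2 m/s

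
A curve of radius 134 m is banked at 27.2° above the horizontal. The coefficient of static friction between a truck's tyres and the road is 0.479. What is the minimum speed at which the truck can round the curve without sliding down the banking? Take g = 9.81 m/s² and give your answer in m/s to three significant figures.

6.07 m/s

At the minimum speed, friction acts up the slope at its limiting value f = μN. Radially (horizontal, toward centre): N sinθ − μN cosθ = mv²/r. Vertically: N cosθ + μN sinθ = mg.
Dividing: v² = r g (sinθ − μcosθ)/(cosθ + μsinθ).
sinθ − μcosθ = 0.4571 − 0.479×0.8894 = 0.03107; cosθ + μsinθ = 0.8894 + 0.479×0.4571 = 1.108.
v² = 134 × 9.81 × 0.03107/1.108 = 36.85 m²/s², so v = 6.070 m/s.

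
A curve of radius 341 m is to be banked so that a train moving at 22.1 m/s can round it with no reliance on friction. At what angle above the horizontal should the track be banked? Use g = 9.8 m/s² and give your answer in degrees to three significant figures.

8.32°

With no friction, the horizontal component of the normal force provides the centripetal force: N sinθ = mv²/r, while N cosθ = mg vertically.
Dividing: tanθ = v²/(r g) = (22.1)²/(341 × 9.8) = 488.4/3342 = 0.1462.
θ = arctan(0.1462) = 8.315°.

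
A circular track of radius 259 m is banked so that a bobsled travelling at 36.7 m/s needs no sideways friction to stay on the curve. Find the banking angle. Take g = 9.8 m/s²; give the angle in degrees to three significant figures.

For a frictionless banked turn: horizontally N sinθ = mv²/r and vertically N cosθ = mg.
Dividing: tanθ = v²/(r g) = (36.7)²/(259 × 9.8) = 1347/2538 = 0.5306.
θ = arctan(0.5306) = 27.95°.

28.0°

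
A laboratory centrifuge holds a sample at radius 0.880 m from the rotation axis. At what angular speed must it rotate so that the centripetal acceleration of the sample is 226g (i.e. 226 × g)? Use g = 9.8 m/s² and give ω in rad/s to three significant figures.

50.2 rad/s

Centripetal acceleration a_c = ω²r. Setting ω²r = 226g:
ω = √(226g / r) = √(226 × 9.8 / 0.880) = √2517 = 50.17 rad/s.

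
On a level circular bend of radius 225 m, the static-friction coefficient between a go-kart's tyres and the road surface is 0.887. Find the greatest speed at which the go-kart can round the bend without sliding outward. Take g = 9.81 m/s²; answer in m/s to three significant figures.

44.2 m/s

On a flat curve, static friction is the only horizontal force, so it must supply the full centripetal force: μ_s m g = m v²/r.
Mass cancels: v_max = √(μ_s g r) = √(0.887 × 9.81 × 225) = √1958 = 44.25 m/s.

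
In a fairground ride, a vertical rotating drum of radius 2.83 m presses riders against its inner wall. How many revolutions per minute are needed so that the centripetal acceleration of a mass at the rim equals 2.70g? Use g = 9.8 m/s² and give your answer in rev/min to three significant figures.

29.2 rev/min

Require ω²r = 2.70g, so ω = √(2.70 × 9.8/2.83) = 3.058 rad/s.
In rev/min: ω × 60/(2π) = 3.058 × 60/(2π) = 29.20 rev/min.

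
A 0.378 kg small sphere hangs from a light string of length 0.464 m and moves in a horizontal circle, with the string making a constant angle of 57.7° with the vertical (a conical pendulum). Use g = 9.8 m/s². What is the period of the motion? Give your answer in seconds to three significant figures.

0.999 s

r = L sinθ = 0.3922 m. From T sinθ = mω²r and T cosθ = mg: tanθ = ω²r/g, so ω² = g tanθ / r = g/(L cosθ).
ω = √(g/(L cosθ)) = √(9.8/(0.464 × 0.5344)) = √39.53 = 6.287 rad/s.
Period = 2π/ω = 0.9994 s.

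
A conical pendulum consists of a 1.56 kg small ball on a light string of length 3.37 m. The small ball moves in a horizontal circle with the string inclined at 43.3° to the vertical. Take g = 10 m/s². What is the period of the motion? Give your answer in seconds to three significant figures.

3.11 s

r = L sinθ = 2.311 m. From T sinθ = mω²r and T cosθ = mg: tanθ = ω²r/g, so ω² = g tanθ / r = g/(L cosθ).
ω = √(g/(L cosθ)) = √(10.0/(3.37 × 0.7278)) = √4.077 = 2.019 rad/s.
Period = 2π/ω = 3.112 s.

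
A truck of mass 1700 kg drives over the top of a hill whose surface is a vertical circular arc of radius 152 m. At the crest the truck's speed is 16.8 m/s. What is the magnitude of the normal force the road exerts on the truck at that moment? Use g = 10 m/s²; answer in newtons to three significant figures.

At the crest the centripetal acceleration points downward (toward the centre of the arc), so mg − N = mv²/r.
N = m(g − v²/r) = 1700 × (10.0 − (16.8)²/152) = 1700 × (10.0 − 1.857) = 1700 × 8.143 = 13840 N.

13800 N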